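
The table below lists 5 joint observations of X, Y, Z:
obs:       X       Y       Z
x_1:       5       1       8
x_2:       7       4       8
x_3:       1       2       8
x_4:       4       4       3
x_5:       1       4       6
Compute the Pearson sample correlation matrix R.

Step 1 — column means:
  mean(X) = (5 + 7 + 1 + 4 + 1) / 5 = 18/5 = 3.6
  mean(Y) = (1 + 4 + 2 + 4 + 4) / 5 = 15/5 = 3
  mean(Z) = (8 + 8 + 8 + 3 + 6) / 5 = 33/5 = 6.6

Step 2 — sample variances and covariances s[i,j] = (1/(n-1)) · Σ_k (x_{k,i} - mean_i) · (x_{k,j} - mean_j), with n-1 = 4:
  s[X,X] = ((1.4)·(1.4) + (3.4)·(3.4) + (-2.6)·(-2.6) + (0.4)·(0.4) + (-2.6)·(-2.6)) / 4 = 27.2/4 = 6.8
  s[X,Y] = ((1.4)·(-2) + (3.4)·(1) + (-2.6)·(-1) + (0.4)·(1) + (-2.6)·(1)) / 4 = 1/4 = 0.25
  s[X,Z] = ((1.4)·(1.4) + (3.4)·(1.4) + (-2.6)·(1.4) + (0.4)·(-3.6) + (-2.6)·(-0.6)) / 4 = 3.2/4 = 0.8
  s[Y,Y] = ((-2)·(-2) + (1)·(1) + (-1)·(-1) + (1)·(1) + (1)·(1)) / 4 = 8/4 = 2
  s[Y,Z] = ((-2)·(1.4) + (1)·(1.4) + (-1)·(1.4) + (1)·(-3.6) + (1)·(-0.6)) / 4 = -7/4 = -1.75
  s[Z,Z] = ((1.4)·(1.4) + (1.4)·(1.4) + (1.4)·(1.4) + (-3.6)·(-3.6) + (-0.6)·(-0.6)) / 4 = 19.2/4 = 4.8
  Sample standard deviations s_i = √(s[i,i]):
  s(X) = √(6.8) = 2.6077
  s(Y) = √(2) = 1.4142
  s(Z) = √(4.8) = 2.1909

Step 3 — r_{ij} = s_{ij} / (s_i · s_j):
  r[X,X] = 1 (diagonal).
  r[X,Y] = 0.25 / (2.6077 · 1.4142) = 0.25 / 3.6878 = 0.0678
  r[X,Z] = 0.8 / (2.6077 · 2.1909) = 0.8 / 5.7131 = 0.14
  r[Y,Y] = 1 (diagonal).
  r[Y,Z] = -1.75 / (1.4142 · 2.1909) = -1.75 / 3.0984 = -0.5648
  r[Z,Z] = 1 (diagonal).

R is symmetric with unit diagonal. Assembling:

R = [[1, 0.0678, 0.14],
 [0.0678, 1, -0.5648],
 [0.14, -0.5648, 1]]


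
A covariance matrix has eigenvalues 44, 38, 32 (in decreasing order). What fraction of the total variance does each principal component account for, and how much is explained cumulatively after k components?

Step 1 — total variance = trace(Sigma) = Σ λ_i = 44 + 38 + 32 = 114.

Step 2 — fraction explained by component i = λ_i / Σ λ:
  PC1: 44/114 = 0.386
  PC2: 38/114 = 0.3333
  PC3: 32/114 = 0.2807

Step 3 — cumulative fraction after k components = (λ_1 + ... + λ_k) / Σ λ:
  k = 1: 44/114 = 0.386
  k = 2: (44 + 38)/114 = 82/114 = 0.7193
  k = 3: (44 + 38 + 32)/114 = 114/114 = 1

Summary (fraction, with percent):

explained: PC1 0.386 (38.6%), PC2 0.3333 (33.33%), PC3 0.2807 (28.07%);  cumulative: 0.386, 0.7193, 1


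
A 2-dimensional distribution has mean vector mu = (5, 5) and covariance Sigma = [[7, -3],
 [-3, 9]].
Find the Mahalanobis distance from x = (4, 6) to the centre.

Step 1 — centre the observation: (x - mu) = (-1, 1).

Step 2 — invert Sigma. det(Sigma) = 7·9 - (-3)² = 54.
  Sigma^{-1} = (1/det) · [[d, -b], [-b, a]] = [[0.1667, 0.0556],
 [0.0556, 0.1296]].

Step 3 — form the quadratic (x - mu)^T · Sigma^{-1} · (x - mu):
  Sigma^{-1} · (x - mu) = (-0.1111, 0.0741).
  (x - mu)^T · [Sigma^{-1} · (x - mu)] = (-1)·(-0.1111) + (1)·(0.0741) = 0.1852.

Step 4 — take square root: d = √(0.1852) ≈ 0.4303.

d(x, mu) = √(0.1852) ≈ 0.4303


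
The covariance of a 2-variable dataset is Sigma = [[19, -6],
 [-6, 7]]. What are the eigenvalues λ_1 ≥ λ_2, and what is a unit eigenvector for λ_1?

Step 1 — characteristic polynomial of 2×2 Sigma:
  det(Sigma - λI) = λ² - trace · λ + det = 0.
  trace = 19 + 7 = 26, det = 19·7 - (-6)² = 97.
Step 2 — discriminant:
  Δ = trace² - 4·det = 676 - 388 = 288.
Step 3 — eigenvalues:
  λ = (trace ± √Δ)/2 = (26 ± 16.9706)/2,
  λ_1 = 21.4853,  λ_2 = 4.5147.

Step 4 — unit eigenvector for λ_1: solve (Sigma - λ_1 I)v = 0. First row:
  (19 - 21.4853)·v_x + (-6)·v_y = 0, i.e. (-2.4853)·v_x + (-6)·v_y = 0,
  so v ∝ (b, λ_1 - a) = (-6, 2.4853); multiply by -1 so the first entry is positive: u = (6, -2.4853).
  ||u|| = √((6)² + (-2.4853)²) = √(42.1766) ≈ 6.4944,
  v_1 = u/||u|| ≈ (0.9239, -0.3827) (||v_1|| = 1).

λ_1 = 21.4853,  λ_2 = 4.5147;  v_1 ≈ (0.9239, -0.3827)


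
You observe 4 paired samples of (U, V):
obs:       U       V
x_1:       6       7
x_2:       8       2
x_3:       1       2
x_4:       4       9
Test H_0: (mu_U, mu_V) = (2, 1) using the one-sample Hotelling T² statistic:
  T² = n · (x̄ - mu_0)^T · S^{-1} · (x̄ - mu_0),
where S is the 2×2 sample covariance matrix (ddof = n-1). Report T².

Step 1 — sample mean vector:
  mean(U) = (6 + 8 + 1 + 4) / 4 = 19/4 = 4.75
  mean(V) = (7 + 2 + 2 + 9) / 4 = 20/4 = 5
  x̄ = (4.75, 5),  deviation x̄ - mu_0 = (4.75, 5) - (2, 1) = (2.75, 4).

Step 2 — sample covariance matrix, S[i,j] = (1/(n-1)) · Σ_k (x_{k,i} - mean_i) · (x_{k,j} - mean_j), divisor n-1 = 3:
  S[U,U] = ((1.25)·(1.25) + (3.25)·(3.25) + (-3.75)·(-3.75) + (-0.75)·(-0.75)) / 3 = 26.75/3 = 8.9167
  S[U,V] = ((1.25)·(2) + (3.25)·(-3) + (-3.75)·(-3) + (-0.75)·(4)) / 3 = 1/3 = 0.3333
  S[V,V] = ((2)·(2) + (-3)·(-3) + (-3)·(-3) + (4)·(4)) / 3 = 38/3 = 12.6667
  S = [[8.9167, 0.3333],
 [0.3333, 12.6667]].

Step 3 — invert S. det(S) = 8.9167·12.6667 - (0.3333)² = 112.8333.
  S^{-1} = (1/det) · [[d, -b], [-b, a]] = [[0.1123, -0.003],
 [-0.003, 0.079]].

Step 4 — quadratic form (x̄ - mu_0)^T · S^{-1} · (x̄ - mu_0):
  S^{-1} · (x̄ - mu_0) = (0.2969, 0.308),
  (x̄ - mu_0)^T · [...] = (2.75)·(0.2969) + (4)·(0.308) = 2.0484.

Step 5 — scale by n: T² = 4 · 2.0484 = 8.1935.

T² ≈ 8.1935


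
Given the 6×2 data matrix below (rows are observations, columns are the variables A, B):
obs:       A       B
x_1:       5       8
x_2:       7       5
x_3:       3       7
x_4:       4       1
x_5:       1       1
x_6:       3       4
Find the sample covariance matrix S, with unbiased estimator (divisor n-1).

Step 1 — column means:
  mean(A) = (5 + 7 + 3 + 4 + 1 + 3) / 6 = 23/6 = 3.8333
  mean(B) = (8 + 5 + 7 + 1 + 1 + 4) / 6 = 26/6 = 4.3333

Step 2 — sample covariance S[i,j] = (1/(n-1)) · Σ_k (x_{k,i} - mean_i) · (x_{k,j} - mean_j), with n-1 = 5.
  S[A,A] = ((1.1667)·(1.1667) + (3.1667)·(3.1667) + (-0.8333)·(-0.8333) + (0.1667)·(0.1667) + (-2.8333)·(-2.8333) + (-0.8333)·(-0.8333)) / 5 = 20.8333/5 = 4.1667
  S[A,B] = ((1.1667)·(3.6667) + (3.1667)·(0.6667) + (-0.8333)·(2.6667) + (0.1667)·(-3.3333) + (-2.8333)·(-3.3333) + (-0.8333)·(-0.3333)) / 5 = 13.3333/5 = 2.6667
  S[B,B] = ((3.6667)·(3.6667) + (0.6667)·(0.6667) + (2.6667)·(2.6667) + (-3.3333)·(-3.3333) + (-3.3333)·(-3.3333) + (-0.3333)·(-0.3333)) / 5 = 43.3333/5 = 8.6667

S is symmetric (S[j,i] = S[i,j]). Assembling:

S = [[4.1667, 2.6667],
 [2.6667, 8.6667]]


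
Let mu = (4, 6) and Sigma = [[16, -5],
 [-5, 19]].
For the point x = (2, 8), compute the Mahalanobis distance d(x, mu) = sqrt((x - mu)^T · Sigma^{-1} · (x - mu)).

Step 1 — centre the observation: (x - mu) = (-2, 2).

Step 2 — invert Sigma. det(Sigma) = 16·19 - (-5)² = 279.
  Sigma^{-1} = (1/det) · [[d, -b], [-b, a]] = [[0.0681, 0.0179],
 [0.0179, 0.0573]].

Step 3 — form the quadratic (x - mu)^T · Sigma^{-1} · (x - mu):
  Sigma^{-1} · (x - mu) = (-0.1004, 0.0789).
  (x - mu)^T · [Sigma^{-1} · (x - mu)] = (-2)·(-0.1004) + (2)·(0.0789) = 0.3584.

Step 4 — take square root: d = √(0.3584) ≈ 0.5987.

d(x, mu) = √(0.3584) ≈ 0.5987


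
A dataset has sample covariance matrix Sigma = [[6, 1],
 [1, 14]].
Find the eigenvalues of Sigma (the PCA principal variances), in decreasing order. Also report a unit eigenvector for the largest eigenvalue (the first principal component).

Step 1 — characteristic polynomial of 2×2 Sigma:
  det(Sigma - λI) = λ² - trace · λ + det = 0.
  trace = 6 + 14 = 20, det = 6·14 - (1)² = 83.
Step 2 — discriminant:
  Δ = trace² - 4·det = 400 - 332 = 68.
Step 3 — eigenvalues:
  λ = (trace ± √Δ)/2 = (20 ± 8.2462)/2,
  λ_1 = 14.1231,  λ_2 = 5.8769.

Step 4 — unit eigenvector for λ_1: solve (Sigma - λ_1 I)v = 0. First row:
  (6 - 14.1231)·v_x + (1)·v_y = 0, i.e. (-8.1231)·v_x + (1)·v_y = 0,
  so v ∝ (b, λ_1 - a) = (1, 8.1231) = u.
  ||u|| = √((1)² + (8.1231)²) = √(66.9848) ≈ 8.1844,
  v_1 = u/||u|| ≈ (0.1222, 0.9925) (||v_1|| = 1).

λ_1 = 14.1231,  λ_2 = 5.8769;  v_1 ≈ (0.1222, 0.9925)


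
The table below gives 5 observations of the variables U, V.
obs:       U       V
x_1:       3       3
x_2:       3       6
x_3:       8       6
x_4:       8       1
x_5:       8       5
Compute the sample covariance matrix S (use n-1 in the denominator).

Step 1 — column means:
  mean(U) = (3 + 3 + 8 + 8 + 8) / 5 = 30/5 = 6
  mean(V) = (3 + 6 + 6 + 1 + 5) / 5 = 21/5 = 4.2

Step 2 — sample covariance S[i,j] = (1/(n-1)) · Σ_k (x_{k,i} - mean_i) · (x_{k,j} - mean_j), with n-1 = 4.
  S[U,U] = ((-3)·(-3) + (-3)·(-3) + (2)·(2) + (2)·(2) + (2)·(2)) / 4 = 30/4 = 7.5
  S[U,V] = ((-3)·(-1.2) + (-3)·(1.8) + (2)·(1.8) + (2)·(-3.2) + (2)·(0.8)) / 4 = -3/4 = -0.75
  S[V,V] = ((-1.2)·(-1.2) + (1.8)·(1.8) + (1.8)·(1.8) + (-3.2)·(-3.2) + (0.8)·(0.8)) / 4 = 18.8/4 = 4.7

S is symmetric (S[j,i] = S[i,j]). Assembling:

S = [[7.5, -0.75],
 [-0.75, 4.7]]


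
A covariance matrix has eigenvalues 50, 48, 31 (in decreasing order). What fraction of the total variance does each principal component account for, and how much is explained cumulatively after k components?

Step 1 — total variance = trace(Sigma) = Σ λ_i = 50 + 48 + 31 = 129.

Step 2 — fraction explained by component i = λ_i / Σ λ:
  PC1: 50/129 = 0.3876
  PC2: 48/129 = 0.3721
  PC3: 31/129 = 0.2403

Step 3 — cumulative fraction after k components = (λ_1 + ... + λ_k) / Σ λ:
  k = 1: 50/129 = 0.3876
  k = 2: (50 + 48)/129 = 98/129 = 0.7597
  k = 3: (50 + 48 + 31)/129 = 129/129 = 1

Summary (fraction, with percent):

explained: PC1 0.3876 (38.76%), PC2 0.3721 (37.21%), PC3 0.2403 (24.03%);  cumulative: 0.3876, 0.7597, 1


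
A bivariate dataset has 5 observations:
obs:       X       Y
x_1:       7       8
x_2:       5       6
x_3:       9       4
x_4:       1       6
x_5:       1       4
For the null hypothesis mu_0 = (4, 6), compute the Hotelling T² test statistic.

Step 1 — sample mean vector:
  mean(X) = (7 + 5 + 9 + 1 + 1) / 5 = 23/5 = 4.6
  mean(Y) = (8 + 6 + 4 + 6 + 4) / 5 = 28/5 = 5.6
  x̄ = (4.6, 5.6),  deviation x̄ - mu_0 = (4.6, 5.6) - (4, 6) = (0.6, -0.4).

Step 2 — sample covariance matrix, S[i,j] = (1/(n-1)) · Σ_k (x_{k,i} - mean_i) · (x_{k,j} - mean_j), divisor n-1 = 4:
  S[X,X] = ((2.4)·(2.4) + (0.4)·(0.4) + (4.4)·(4.4) + (-3.6)·(-3.6) + (-3.6)·(-3.6)) / 4 = 51.2/4 = 12.8
  S[X,Y] = ((2.4)·(2.4) + (0.4)·(0.4) + (4.4)·(-1.6) + (-3.6)·(0.4) + (-3.6)·(-1.6)) / 4 = 3.2/4 = 0.8
  S[Y,Y] = ((2.4)·(2.4) + (0.4)·(0.4) + (-1.6)·(-1.6) + (0.4)·(0.4) + (-1.6)·(-1.6)) / 4 = 11.2/4 = 2.8
  S = [[12.8, 0.8],
 [0.8, 2.8]].

Step 3 — invert S. det(S) = 12.8·2.8 - (0.8)² = 35.2.
  S^{-1} = (1/det) · [[d, -b], [-b, a]] = [[0.0795, -0.0227],
 [-0.0227, 0.3636]].

Step 4 — quadratic form (x̄ - mu_0)^T · S^{-1} · (x̄ - mu_0):
  S^{-1} · (x̄ - mu_0) = (0.0568, -0.1591),
  (x̄ - mu_0)^T · [...] = (0.6)·(0.0568) + (-0.4)·(-0.1591) = 0.0977.

Step 5 — scale by n: T² = 5 · 0.0977 = 0.4886.

T² ≈ 0.4886


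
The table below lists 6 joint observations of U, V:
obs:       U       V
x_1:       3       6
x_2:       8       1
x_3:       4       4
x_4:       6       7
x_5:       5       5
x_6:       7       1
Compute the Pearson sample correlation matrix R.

Step 1 — column means:
  mean(U) = (3 + 8 + 4 + 6 + 5 + 7) / 6 = 33/6 = 5.5
  mean(V) = (6 + 1 + 4 + 7 + 5 + 1) / 6 = 24/6 = 4

Step 2 — sample variances and covariances s[i,j] = (1/(n-1)) · Σ_k (x_{k,i} - mean_i) · (x_{k,j} - mean_j), with n-1 = 5:
  s[U,U] = ((-2.5)·(-2.5) + (2.5)·(2.5) + (-1.5)·(-1.5) + (0.5)·(0.5) + (-0.5)·(-0.5) + (1.5)·(1.5)) / 5 = 17.5/5 = 3.5
  s[U,V] = ((-2.5)·(2) + (2.5)·(-3) + (-1.5)·(0) + (0.5)·(3) + (-0.5)·(1) + (1.5)·(-3)) / 5 = -16/5 = -3.2
  s[V,V] = ((2)·(2) + (-3)·(-3) + (0)·(0) + (3)·(3) + (1)·(1) + (-3)·(-3)) / 5 = 32/5 = 6.4
  Sample standard deviations s_i = √(s[i,i]):
  s(U) = √(3.5) = 1.8708
  s(V) = √(6.4) = 2.5298

Step 3 — r_{ij} = s_{ij} / (s_i · s_j):
  r[U,U] = 1 (diagonal).
  r[U,V] = -3.2 / (1.8708 · 2.5298) = -3.2 / 4.7329 = -0.6761
  r[V,V] = 1 (diagonal).

R is symmetric with unit diagonal. Assembling:

R = [[1, -0.6761],
 [-0.6761, 1]]


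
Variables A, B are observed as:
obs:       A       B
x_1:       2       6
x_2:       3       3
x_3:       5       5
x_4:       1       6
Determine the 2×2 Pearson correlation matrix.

Step 1 — column means:
  mean(A) = (2 + 3 + 5 + 1) / 4 = 11/4 = 2.75
  mean(B) = (6 + 3 + 5 + 6) / 4 = 20/4 = 5

Step 2 — sample variances and covariances s[i,j] = (1/(n-1)) · Σ_k (x_{k,i} - mean_i) · (x_{k,j} - mean_j), with n-1 = 3:
  s[A,A] = ((-0.75)·(-0.75) + (0.25)·(0.25) + (2.25)·(2.25) + (-1.75)·(-1.75)) / 3 = 8.75/3 = 2.9167
  s[A,B] = ((-0.75)·(1) + (0.25)·(-2) + (2.25)·(0) + (-1.75)·(1)) / 3 = -3/3 = -1
  s[B,B] = ((1)·(1) + (-2)·(-2) + (0)·(0) + (1)·(1)) / 3 = 6/3 = 2
  Sample standard deviations s_i = √(s[i,i]):
  s(A) = √(2.9167) = 1.7078
  s(B) = √(2) = 1.4142

Step 3 — r_{ij} = s_{ij} / (s_i · s_j):
  r[A,A] = 1 (diagonal).
  r[A,B] = -1 / (1.7078 · 1.4142) = -1 / 2.4152 = -0.414
  r[B,B] = 1 (diagonal).

R is symmetric with unit diagonal. Assembling:

R = [[1, -0.414],
 [-0.414, 1]]


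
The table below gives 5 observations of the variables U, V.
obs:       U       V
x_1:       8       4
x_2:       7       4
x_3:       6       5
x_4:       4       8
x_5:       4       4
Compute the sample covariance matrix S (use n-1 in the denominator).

Step 1 — column means:
  mean(U) = (8 + 7 + 6 + 4 + 4) / 5 = 29/5 = 5.8
  mean(V) = (4 + 4 + 5 + 8 + 4) / 5 = 25/5 = 5

Step 2 — sample covariance S[i,j] = (1/(n-1)) · Σ_k (x_{k,i} - mean_i) · (x_{k,j} - mean_j), with n-1 = 4.
  S[U,U] = ((2.2)·(2.2) + (1.2)·(1.2) + (0.2)·(0.2) + (-1.8)·(-1.8) + (-1.8)·(-1.8)) / 4 = 12.8/4 = 3.2
  S[U,V] = ((2.2)·(-1) + (1.2)·(-1) + (0.2)·(0) + (-1.8)·(3) + (-1.8)·(-1)) / 4 = -7/4 = -1.75
  S[V,V] = ((-1)·(-1) + (-1)·(-1) + (0)·(0) + (3)·(3) + (-1)·(-1)) / 4 = 12/4 = 3

S is symmetric (S[j,i] = S[i,j]). Assembling:

S = [[3.2, -1.75],
 [-1.75, 3]]


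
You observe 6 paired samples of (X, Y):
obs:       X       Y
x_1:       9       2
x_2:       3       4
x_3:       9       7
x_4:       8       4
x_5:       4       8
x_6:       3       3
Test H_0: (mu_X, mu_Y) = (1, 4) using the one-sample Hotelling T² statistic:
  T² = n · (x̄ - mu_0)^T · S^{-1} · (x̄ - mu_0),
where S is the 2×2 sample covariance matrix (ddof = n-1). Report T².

Step 1 — sample mean vector:
  mean(X) = (9 + 3 + 9 + 8 + 4 + 3) / 6 = 36/6 = 6
  mean(Y) = (2 + 4 + 7 + 4 + 8 + 3) / 6 = 28/6 = 4.6667
  x̄ = (6, 4.6667),  deviation x̄ - mu_0 = (6, 4.6667) - (1, 4) = (5, 0.6667).

Step 2 — sample covariance matrix, S[i,j] = (1/(n-1)) · Σ_k (x_{k,i} - mean_i) · (x_{k,j} - mean_j), divisor n-1 = 5:
  S[X,X] = ((3)·(3) + (-3)·(-3) + (3)·(3) + (2)·(2) + (-2)·(-2) + (-3)·(-3)) / 5 = 44/5 = 8.8
  S[X,Y] = ((3)·(-2.6667) + (-3)·(-0.6667) + (3)·(2.3333) + (2)·(-0.6667) + (-2)·(3.3333) + (-3)·(-1.6667)) / 5 = -2/5 = -0.4
  S[Y,Y] = ((-2.6667)·(-2.6667) + (-0.6667)·(-0.6667) + (2.3333)·(2.3333) + (-0.6667)·(-0.6667) + (3.3333)·(3.3333) + (-1.6667)·(-1.6667)) / 5 = 27.3333/5 = 5.4667
  S = [[8.8, -0.4],
 [-0.4, 5.4667]].

Step 3 — invert S. det(S) = 8.8·5.4667 - (-0.4)² = 47.9467.
  S^{-1} = (1/det) · [[d, -b], [-b, a]] = [[0.114, 0.0083],
 [0.0083, 0.1835]].

Step 4 — quadratic form (x̄ - mu_0)^T · S^{-1} · (x̄ - mu_0):
  S^{-1} · (x̄ - mu_0) = (0.5756, 0.1641),
  (x̄ - mu_0)^T · [...] = (5)·(0.5756) + (0.6667)·(0.1641) = 2.9876.

Step 5 — scale by n: T² = 6 · 2.9876 = 17.9255.

T² ≈ 17.9255


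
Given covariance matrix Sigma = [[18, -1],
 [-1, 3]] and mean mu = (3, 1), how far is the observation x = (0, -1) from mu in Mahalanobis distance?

Step 1 — centre the observation: (x - mu) = (-3, -2).

Step 2 — invert Sigma. det(Sigma) = 18·3 - (-1)² = 53.
  Sigma^{-1} = (1/det) · [[d, -b], [-b, a]] = [[0.0566, 0.0189],
 [0.0189, 0.3396]].

Step 3 — form the quadratic (x - mu)^T · Sigma^{-1} · (x - mu):
  Sigma^{-1} · (x - mu) = (-0.2075, -0.7358).
  (x - mu)^T · [Sigma^{-1} · (x - mu)] = (-3)·(-0.2075) + (-2)·(-0.7358) = 2.0943.

Step 4 — take square root: d = √(2.0943) ≈ 1.4472.

d(x, mu) = √(2.0943) ≈ 1.4472


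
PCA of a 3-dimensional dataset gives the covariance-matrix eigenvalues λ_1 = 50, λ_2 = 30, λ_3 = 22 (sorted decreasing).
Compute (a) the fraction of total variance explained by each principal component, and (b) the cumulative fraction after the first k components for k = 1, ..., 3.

Step 1 — total variance = trace(Sigma) = Σ λ_i = 50 + 30 + 22 = 102.

Step 2 — fraction explained by component i = λ_i / Σ λ:
  PC1: 50/102 = 0.4902
  PC2: 30/102 = 0.2941
  PC3: 22/102 = 0.2157

Step 3 — cumulative fraction after k components = (λ_1 + ... + λ_k) / Σ λ:
  k = 1: 50/102 = 0.4902
  k = 2: (50 + 30)/102 = 80/102 = 0.7843
  k = 3: (50 + 30 + 22)/102 = 102/102 = 1

Summary (fraction, with percent):

explained: PC1 0.4902 (49.02%), PC2 0.2941 (29.41%), PC3 0.2157 (21.57%);  cumulative: 0.4902, 0.7843, 1


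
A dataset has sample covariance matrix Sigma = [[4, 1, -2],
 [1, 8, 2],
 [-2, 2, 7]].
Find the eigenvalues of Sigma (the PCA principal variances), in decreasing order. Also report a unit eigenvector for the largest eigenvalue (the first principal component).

Step 1 — characteristic polynomial p(λ) = det(λI - Sigma) = λ³ - tr·λ² + c_1·λ - det, where tr = trace, c_1 = sum of the principal 2×2 minors, det = det(Sigma):
  tr = 4 + 8 + 7 = 19,
  c_1 = (4·8 - (1)²) + (4·7 - (-2)²) + (8·7 - (2)²) = 31 + 24 + 52 = 107,
  det = 4·(8·7 - (2)²) - (1)·((1)·7 - (2)·(-2)) + (-2)·((1)·(2) - 8·(-2)) = 4·(52) - (1)·(11) + (-2)·(18) = 161.
  So p(λ) = λ³ - 19λ² + 107λ - 161.
Step 2 — look for an integer root (rational root theorem: any rational root is an integer divisor of 161). Testing λ = 7:
  p(7) = 343 - 931 + 749 - 161 = 0  ✓
  Dividing out (λ - 7): p(λ) = (λ - 7)(λ² - 12λ + 23).
Step 3 — remaining eigenvalues from the quadratic λ² - 12λ + 23 = 0:
  Δ = 12² - 4·23 = 144 - 92 = 52,  λ = (12 ± √52)/2 = (12 ± 7.2111)/2 ≈ 9.6056 or 2.3944.
  Sorted: λ_1 = 9.6056,  λ_2 = 7,  λ_3 = 2.3944  (check: sum = 19 = tr ✓).

Step 4 — unit eigenvector for λ_1 ≈ 9.6056: v spans the null space of (Sigma - λ_1 I), whose rows are
  r_1 = (-5.6056, 1, -2),  r_2 = (1, -1.6056, 2),  r_3 = (-2, 2, -2.6056).
  v is orthogonal to every row, so take v ∝ r_1 × r_2 = ((1)·(2) - (-2)·(-1.6056), (-2)·(1) - (-5.6056)·(2), (-5.6056)·(-1.6056) - (1)·(1)) ≈ (-1.2111, 9.2111, 8).
  Rescale (multiply by -1 so the first nonzero entry is positive): u = (1.2111, -9.2111, -8).
  ||u|| = √((1.2111)² + (-9.2111)² + (-8)²) = √(150.3112) ≈ 12.2601,  v_1 = u/||u|| ≈ (0.0988, -0.7513, -0.6525) (||v_1|| = 1).

λ_1 = 9.6056,  λ_2 = 7,  λ_3 = 2.3944;  v_1 ≈ (0.0988, -0.7513, -0.6525)


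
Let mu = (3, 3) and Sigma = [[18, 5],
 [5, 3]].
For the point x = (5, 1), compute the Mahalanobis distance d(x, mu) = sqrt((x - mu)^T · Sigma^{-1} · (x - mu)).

Step 1 — centre the observation: (x - mu) = (2, -2).

Step 2 — invert Sigma. det(Sigma) = 18·3 - (5)² = 29.
  Sigma^{-1} = (1/det) · [[d, -b], [-b, a]] = [[0.1034, -0.1724],
 [-0.1724, 0.6207]].

Step 3 — form the quadratic (x - mu)^T · Sigma^{-1} · (x - mu):
  Sigma^{-1} · (x - mu) = (0.5517, -1.5862).
  (x - mu)^T · [Sigma^{-1} · (x - mu)] = (2)·(0.5517) + (-2)·(-1.5862) = 4.2759.

Step 4 — take square root: d = √(4.2759) ≈ 2.0678.

d(x, mu) = √(4.2759) ≈ 2.0678


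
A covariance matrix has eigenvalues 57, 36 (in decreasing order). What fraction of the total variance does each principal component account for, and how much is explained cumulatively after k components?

Step 1 — total variance = trace(Sigma) = Σ λ_i = 57 + 36 = 93.

Step 2 — fraction explained by component i = λ_i / Σ λ:
  PC1: 57/93 = 0.6129
  PC2: 36/93 = 0.3871

Step 3 — cumulative fraction after k components = (λ_1 + ... + λ_k) / Σ λ:
  k = 1: 57/93 = 0.6129
  k = 2: (57 + 36)/93 = 93/93 = 1

Summary (fraction, with percent):

explained: PC1 0.6129 (61.29%), PC2 0.3871 (38.71%);  cumulative: 0.6129, 1


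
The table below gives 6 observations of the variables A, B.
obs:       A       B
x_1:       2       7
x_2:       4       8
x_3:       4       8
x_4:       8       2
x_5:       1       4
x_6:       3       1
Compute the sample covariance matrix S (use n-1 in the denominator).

Step 1 — column means:
  mean(A) = (2 + 4 + 4 + 8 + 1 + 3) / 6 = 22/6 = 3.6667
  mean(B) = (7 + 8 + 8 + 2 + 4 + 1) / 6 = 30/6 = 5

Step 2 — sample covariance S[i,j] = (1/(n-1)) · Σ_k (x_{k,i} - mean_i) · (x_{k,j} - mean_j), with n-1 = 5.
  S[A,A] = ((-1.6667)·(-1.6667) + (0.3333)·(0.3333) + (0.3333)·(0.3333) + (4.3333)·(4.3333) + (-2.6667)·(-2.6667) + (-0.6667)·(-0.6667)) / 5 = 29.3333/5 = 5.8667
  S[A,B] = ((-1.6667)·(2) + (0.3333)·(3) + (0.3333)·(3) + (4.3333)·(-3) + (-2.6667)·(-1) + (-0.6667)·(-4)) / 5 = -9/5 = -1.8
  S[B,B] = ((2)·(2) + (3)·(3) + (3)·(3) + (-3)·(-3) + (-1)·(-1) + (-4)·(-4)) / 5 = 48/5 = 9.6

S is symmetric (S[j,i] = S[i,j]). Assembling:

S = [[5.8667, -1.8],
 [-1.8, 9.6]]


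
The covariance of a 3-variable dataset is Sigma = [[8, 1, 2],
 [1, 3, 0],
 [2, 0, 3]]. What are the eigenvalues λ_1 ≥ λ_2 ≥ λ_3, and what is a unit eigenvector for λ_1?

Step 1 — characteristic polynomial p(λ) = det(λI - Sigma) = λ³ - tr·λ² + c_1·λ - det, where tr = trace, c_1 = sum of the principal 2×2 minors, det = det(Sigma):
  tr = 8 + 3 + 3 = 14,
  c_1 = (8·3 - (1)²) + (8·3 - (2)²) + (3·3 - (0)²) = 23 + 20 + 9 = 52,
  det = 8·(3·3 - (0)²) - (1)·((1)·3 - (0)·(2)) + (2)·((1)·(0) - 3·(2)) = 8·(9) - (1)·(3) + (2)·(-6) = 57.
  So p(λ) = λ³ - 14λ² + 52λ - 57.
Step 2 — look for an integer root (rational root theorem: any rational root is an integer divisor of 57). Testing λ = 3:
  p(3) = 27 - 126 + 156 - 57 = 0  ✓
  Dividing out (λ - 3): p(λ) = (λ - 3)(λ² - 11λ + 19).
Step 3 — remaining eigenvalues from the quadratic λ² - 11λ + 19 = 0:
  Δ = 11² - 4·19 = 121 - 76 = 45,  λ = (11 ± √45)/2 = (11 ± 6.7082)/2 ≈ 8.8541 or 2.1459.
  Sorted: λ_1 = 8.8541,  λ_2 = 3,  λ_3 = 2.1459  (check: sum = 14 = tr ✓).

Step 4 — unit eigenvector for λ_1 ≈ 8.8541: v spans the null space of (Sigma - λ_1 I), whose rows are
  r_1 = (-0.8541, 1, 2),  r_2 = (1, -5.8541, 0),  r_3 = (2, 0, -5.8541).
  v is orthogonal to every row, so take v ∝ r_1 × r_2 = ((1)·(0) - (2)·(-5.8541), (2)·(1) - (-0.8541)·(0), (-0.8541)·(-5.8541) - (1)·(1)) ≈ (11.7082, 2, 4).
  Let u = (11.7082, 2, 4).
  ||u|| = √((11.7082)² + (2)² + (4)²) = √(157.082) ≈ 12.5332,  v_1 = u/||u|| ≈ (0.9342, 0.1596, 0.3192) (||v_1|| = 1).

λ_1 = 8.8541,  λ_2 = 3,  λ_3 = 2.1459;  v_1 ≈ (0.9342, 0.1596, 0.3192)


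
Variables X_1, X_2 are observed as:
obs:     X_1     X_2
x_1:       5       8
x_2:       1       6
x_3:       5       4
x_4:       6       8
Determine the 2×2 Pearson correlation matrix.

Step 1 — column means:
  mean(X_1) = (5 + 1 + 5 + 6) / 4 = 17/4 = 4.25
  mean(X_2) = (8 + 6 + 4 + 8) / 4 = 26/4 = 6.5

Step 2 — sample variances and covariances s[i,j] = (1/(n-1)) · Σ_k (x_{k,i} - mean_i) · (x_{k,j} - mean_j), with n-1 = 3:
  s[X_1,X_1] = ((0.75)·(0.75) + (-3.25)·(-3.25) + (0.75)·(0.75) + (1.75)·(1.75)) / 3 = 14.75/3 = 4.9167
  s[X_1,X_2] = ((0.75)·(1.5) + (-3.25)·(-0.5) + (0.75)·(-2.5) + (1.75)·(1.5)) / 3 = 3.5/3 = 1.1667
  s[X_2,X_2] = ((1.5)·(1.5) + (-0.5)·(-0.5) + (-2.5)·(-2.5) + (1.5)·(1.5)) / 3 = 11/3 = 3.6667
  Sample standard deviations s_i = √(s[i,i]):
  s(X_1) = √(4.9167) = 2.2174
  s(X_2) = √(3.6667) = 1.9149

Step 3 — r_{ij} = s_{ij} / (s_i · s_j):
  r[X_1,X_1] = 1 (diagonal).
  r[X_1,X_2] = 1.1667 / (2.2174 · 1.9149) = 1.1667 / 4.2459 = 0.2748
  r[X_2,X_2] = 1 (diagonal).

R is symmetric with unit diagonal. Assembling:

R = [[1, 0.2748],
 [0.2748, 1]]


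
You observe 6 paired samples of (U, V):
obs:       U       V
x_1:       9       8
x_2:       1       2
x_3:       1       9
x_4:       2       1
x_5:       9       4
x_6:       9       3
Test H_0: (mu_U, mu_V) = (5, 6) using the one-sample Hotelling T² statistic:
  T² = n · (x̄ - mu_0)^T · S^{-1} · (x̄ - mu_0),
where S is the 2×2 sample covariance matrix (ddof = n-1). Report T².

Step 1 — sample mean vector:
  mean(U) = (9 + 1 + 1 + 2 + 9 + 9) / 6 = 31/6 = 5.1667
  mean(V) = (8 + 2 + 9 + 1 + 4 + 3) / 6 = 27/6 = 4.5
  x̄ = (5.1667, 4.5),  deviation x̄ - mu_0 = (5.1667, 4.5) - (5, 6) = (0.1667, -1.5).

Step 2 — sample covariance matrix, S[i,j] = (1/(n-1)) · Σ_k (x_{k,i} - mean_i) · (x_{k,j} - mean_j), divisor n-1 = 5:
  S[U,U] = ((3.8333)·(3.8333) + (-4.1667)·(-4.1667) + (-4.1667)·(-4.1667) + (-3.1667)·(-3.1667) + (3.8333)·(3.8333) + (3.8333)·(3.8333)) / 5 = 88.8333/5 = 17.7667
  S[U,V] = ((3.8333)·(3.5) + (-4.1667)·(-2.5) + (-4.1667)·(4.5) + (-3.1667)·(-3.5) + (3.8333)·(-0.5) + (3.8333)·(-1.5)) / 5 = 8.5/5 = 1.7
  S[V,V] = ((3.5)·(3.5) + (-2.5)·(-2.5) + (4.5)·(4.5) + (-3.5)·(-3.5) + (-0.5)·(-0.5) + (-1.5)·(-1.5)) / 5 = 53.5/5 = 10.7
  S = [[17.7667, 1.7],
 [1.7, 10.7]].

Step 3 — invert S. det(S) = 17.7667·10.7 - (1.7)² = 187.2133.
  S^{-1} = (1/det) · [[d, -b], [-b, a]] = [[0.0572, -0.0091],
 [-0.0091, 0.0949]].

Step 4 — quadratic form (x̄ - mu_0)^T · S^{-1} · (x̄ - mu_0):
  S^{-1} · (x̄ - mu_0) = (0.0231, -0.1439),
  (x̄ - mu_0)^T · [...] = (0.1667)·(0.0231) + (-1.5)·(-0.1439) = 0.2197.

Step 5 — scale by n: T² = 6 · 0.2197 = 1.3179.

T² ≈ 1.3179


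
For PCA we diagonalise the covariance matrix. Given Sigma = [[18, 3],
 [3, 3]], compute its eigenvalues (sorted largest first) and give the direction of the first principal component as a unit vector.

Step 1 — characteristic polynomial of 2×2 Sigma:
  det(Sigma - λI) = λ² - trace · λ + det = 0.
  trace = 18 + 3 = 21, det = 18·3 - (3)² = 45.
Step 2 — discriminant:
  Δ = trace² - 4·det = 441 - 180 = 261.
Step 3 — eigenvalues:
  λ = (trace ± √Δ)/2 = (21 ± 16.1555)/2,
  λ_1 = 18.5777,  λ_2 = 2.4223.

Step 4 — unit eigenvector for λ_1: solve (Sigma - λ_1 I)v = 0. First row:
  (18 - 18.5777)·v_x + (3)·v_y = 0, i.e. (-0.5777)·v_x + (3)·v_y = 0,
  so v ∝ (b, λ_1 - a) = (3, 0.5777) = u.
  ||u|| = √((3)² + (0.5777)²) = √(9.3338) ≈ 3.0551,
  v_1 = u/||u|| ≈ (0.982, 0.1891) (||v_1|| = 1).

λ_1 = 18.5777,  λ_2 = 2.4223;  v_1 ≈ (0.982, 0.1891)


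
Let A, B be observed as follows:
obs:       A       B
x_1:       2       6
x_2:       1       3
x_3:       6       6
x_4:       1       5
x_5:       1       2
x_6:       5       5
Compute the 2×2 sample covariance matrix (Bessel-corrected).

Step 1 — column means:
  mean(A) = (2 + 1 + 6 + 1 + 1 + 5) / 6 = 16/6 = 2.6667
  mean(B) = (6 + 3 + 6 + 5 + 2 + 5) / 6 = 27/6 = 4.5

Step 2 — sample covariance S[i,j] = (1/(n-1)) · Σ_k (x_{k,i} - mean_i) · (x_{k,j} - mean_j), with n-1 = 5.
  S[A,A] = ((-0.6667)·(-0.6667) + (-1.6667)·(-1.6667) + (3.3333)·(3.3333) + (-1.6667)·(-1.6667) + (-1.6667)·(-1.6667) + (2.3333)·(2.3333)) / 5 = 25.3333/5 = 5.0667
  S[A,B] = ((-0.6667)·(1.5) + (-1.6667)·(-1.5) + (3.3333)·(1.5) + (-1.6667)·(0.5) + (-1.6667)·(-2.5) + (2.3333)·(0.5)) / 5 = 11/5 = 2.2
  S[B,B] = ((1.5)·(1.5) + (-1.5)·(-1.5) + (1.5)·(1.5) + (0.5)·(0.5) + (-2.5)·(-2.5) + (0.5)·(0.5)) / 5 = 13.5/5 = 2.7

S is symmetric (S[j,i] = S[i,j]). Assembling:

S = [[5.0667, 2.2],
 [2.2, 2.7]]


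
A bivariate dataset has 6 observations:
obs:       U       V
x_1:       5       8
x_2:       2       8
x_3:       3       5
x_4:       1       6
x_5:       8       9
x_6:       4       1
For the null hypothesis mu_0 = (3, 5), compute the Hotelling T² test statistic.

Step 1 — sample mean vector:
  mean(U) = (5 + 2 + 3 + 1 + 8 + 4) / 6 = 23/6 = 3.8333
  mean(V) = (8 + 8 + 5 + 6 + 9 + 1) / 6 = 37/6 = 6.1667
  x̄ = (3.8333, 6.1667),  deviation x̄ - mu_0 = (3.8333, 6.1667) - (3, 5) = (0.8333, 1.1667).

Step 2 — sample covariance matrix, S[i,j] = (1/(n-1)) · Σ_k (x_{k,i} - mean_i) · (x_{k,j} - mean_j), divisor n-1 = 5:
  S[U,U] = ((1.1667)·(1.1667) + (-1.8333)·(-1.8333) + (-0.8333)·(-0.8333) + (-2.8333)·(-2.8333) + (4.1667)·(4.1667) + (0.1667)·(0.1667)) / 5 = 30.8333/5 = 6.1667
  S[U,V] = ((1.1667)·(1.8333) + (-1.8333)·(1.8333) + (-0.8333)·(-1.1667) + (-2.8333)·(-0.1667) + (4.1667)·(2.8333) + (0.1667)·(-5.1667)) / 5 = 11.1667/5 = 2.2333
  S[V,V] = ((1.8333)·(1.8333) + (1.8333)·(1.8333) + (-1.1667)·(-1.1667) + (-0.1667)·(-0.1667) + (2.8333)·(2.8333) + (-5.1667)·(-5.1667)) / 5 = 42.8333/5 = 8.5667
  S = [[6.1667, 2.2333],
 [2.2333, 8.5667]].

Step 3 — invert S. det(S) = 6.1667·8.5667 - (2.2333)² = 47.84.
  S^{-1} = (1/det) · [[d, -b], [-b, a]] = [[0.1791, -0.0467],
 [-0.0467, 0.1289]].

Step 4 — quadratic form (x̄ - mu_0)^T · S^{-1} · (x̄ - mu_0):
  S^{-1} · (x̄ - mu_0) = (0.0948, 0.1115),
  (x̄ - mu_0)^T · [...] = (0.8333)·(0.0948) + (1.1667)·(0.1115) = 0.209.

Step 5 — scale by n: T² = 6 · 0.209 = 1.2542.

T² ≈ 1.2542


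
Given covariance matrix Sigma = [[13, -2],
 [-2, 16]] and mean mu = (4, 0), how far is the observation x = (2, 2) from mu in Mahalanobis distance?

Step 1 — centre the observation: (x - mu) = (-2, 2).

Step 2 — invert Sigma. det(Sigma) = 13·16 - (-2)² = 204.
  Sigma^{-1} = (1/det) · [[d, -b], [-b, a]] = [[0.0784, 0.0098],
 [0.0098, 0.0637]].

Step 3 — form the quadratic (x - mu)^T · Sigma^{-1} · (x - mu):
  Sigma^{-1} · (x - mu) = (-0.1373, 0.1078).
  (x - mu)^T · [Sigma^{-1} · (x - mu)] = (-2)·(-0.1373) + (2)·(0.1078) = 0.4902.

Step 4 — take square root: d = √(0.4902) ≈ 0.7001.

d(x, mu) = √(0.4902) ≈ 0.7001


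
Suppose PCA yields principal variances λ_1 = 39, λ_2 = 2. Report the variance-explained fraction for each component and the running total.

Step 1 — total variance = trace(Sigma) = Σ λ_i = 39 + 2 = 41.

Step 2 — fraction explained by component i = λ_i / Σ λ:
  PC1: 39/41 = 0.9512
  PC2: 2/41 = 0.0488

Step 3 — cumulative fraction after k components = (λ_1 + ... + λ_k) / Σ λ:
  k = 1: 39/41 = 0.9512
  k = 2: (39 + 2)/41 = 41/41 = 1

Summary (fraction, with percent):

explained: PC1 0.9512 (95.12%), PC2 0.0488 (4.88%);  cumulative: 0.9512, 1


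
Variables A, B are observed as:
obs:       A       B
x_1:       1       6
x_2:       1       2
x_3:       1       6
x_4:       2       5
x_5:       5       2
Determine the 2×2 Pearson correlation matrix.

Step 1 — column means:
  mean(A) = (1 + 1 + 1 + 2 + 5) / 5 = 10/5 = 2
  mean(B) = (6 + 2 + 6 + 5 + 2) / 5 = 21/5 = 4.2

Step 2 — sample variances and covariances s[i,j] = (1/(n-1)) · Σ_k (x_{k,i} - mean_i) · (x_{k,j} - mean_j), with n-1 = 4:
  s[A,A] = ((-1)·(-1) + (-1)·(-1) + (-1)·(-1) + (0)·(0) + (3)·(3)) / 4 = 12/4 = 3
  s[A,B] = ((-1)·(1.8) + (-1)·(-2.2) + (-1)·(1.8) + (0)·(0.8) + (3)·(-2.2)) / 4 = -8/4 = -2
  s[B,B] = ((1.8)·(1.8) + (-2.2)·(-2.2) + (1.8)·(1.8) + (0.8)·(0.8) + (-2.2)·(-2.2)) / 4 = 16.8/4 = 4.2
  Sample standard deviations s_i = √(s[i,i]):
  s(A) = √(3) = 1.7321
  s(B) = √(4.2) = 2.0494

Step 3 — r_{ij} = s_{ij} / (s_i · s_j):
  r[A,A] = 1 (diagonal).
  r[A,B] = -2 / (1.7321 · 2.0494) = -2 / 3.5496 = -0.5634
  r[B,B] = 1 (diagonal).

R is symmetric with unit diagonal. Assembling:

R = [[1, -0.5634],
 [-0.5634, 1]]


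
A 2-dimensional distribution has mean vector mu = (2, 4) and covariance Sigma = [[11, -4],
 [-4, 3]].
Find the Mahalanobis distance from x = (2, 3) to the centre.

Step 1 — centre the observation: (x - mu) = (0, -1).

Step 2 — invert Sigma. det(Sigma) = 11·3 - (-4)² = 17.
  Sigma^{-1} = (1/det) · [[d, -b], [-b, a]] = [[0.1765, 0.2353],
 [0.2353, 0.6471]].

Step 3 — form the quadratic (x - mu)^T · Sigma^{-1} · (x - mu):
  Sigma^{-1} · (x - mu) = (-0.2353, -0.6471).
  (x - mu)^T · [Sigma^{-1} · (x - mu)] = (0)·(-0.2353) + (-1)·(-0.6471) = 0.6471.

Step 4 — take square root: d = √(0.6471) ≈ 0.8044.

d(x, mu) = √(0.6471) ≈ 0.8044


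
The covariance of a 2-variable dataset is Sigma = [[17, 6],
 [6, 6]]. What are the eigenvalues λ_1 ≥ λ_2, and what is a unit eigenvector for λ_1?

Step 1 — characteristic polynomial of 2×2 Sigma:
  det(Sigma - λI) = λ² - trace · λ + det = 0.
  trace = 17 + 6 = 23, det = 17·6 - (6)² = 66.
Step 2 — discriminant:
  Δ = trace² - 4·det = 529 - 264 = 265.
Step 3 — eigenvalues:
  λ = (trace ± √Δ)/2 = (23 ± 16.2788)/2,
  λ_1 = 19.6394,  λ_2 = 3.3606.

Step 4 — unit eigenvector for λ_1: solve (Sigma - λ_1 I)v = 0. First row:
  (17 - 19.6394)·v_x + (6)·v_y = 0, i.e. (-2.6394)·v_x + (6)·v_y = 0,
  so v ∝ (b, λ_1 - a) = (6, 2.6394) = u.
  ||u|| = √((6)² + (2.6394)²) = √(42.9665) ≈ 6.5549,
  v_1 = u/||u|| ≈ (0.9153, 0.4027) (||v_1|| = 1).

λ_1 = 19.6394,  λ_2 = 3.3606;  v_1 ≈ (0.9153, 0.4027)


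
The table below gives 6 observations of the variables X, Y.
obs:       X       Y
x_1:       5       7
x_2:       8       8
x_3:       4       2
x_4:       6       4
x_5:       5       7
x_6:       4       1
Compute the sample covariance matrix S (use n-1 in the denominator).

Step 1 — column means:
  mean(X) = (5 + 8 + 4 + 6 + 5 + 4) / 6 = 32/6 = 5.3333
  mean(Y) = (7 + 8 + 2 + 4 + 7 + 1) / 6 = 29/6 = 4.8333

Step 2 — sample covariance S[i,j] = (1/(n-1)) · Σ_k (x_{k,i} - mean_i) · (x_{k,j} - mean_j), with n-1 = 5.
  S[X,X] = ((-0.3333)·(-0.3333) + (2.6667)·(2.6667) + (-1.3333)·(-1.3333) + (0.6667)·(0.6667) + (-0.3333)·(-0.3333) + (-1.3333)·(-1.3333)) / 5 = 11.3333/5 = 2.2667
  S[X,Y] = ((-0.3333)·(2.1667) + (2.6667)·(3.1667) + (-1.3333)·(-2.8333) + (0.6667)·(-0.8333) + (-0.3333)·(2.1667) + (-1.3333)·(-3.8333)) / 5 = 15.3333/5 = 3.0667
  S[Y,Y] = ((2.1667)·(2.1667) + (3.1667)·(3.1667) + (-2.8333)·(-2.8333) + (-0.8333)·(-0.8333) + (2.1667)·(2.1667) + (-3.8333)·(-3.8333)) / 5 = 42.8333/5 = 8.5667

S is symmetric (S[j,i] = S[i,j]). Assembling:

S = [[2.2667, 3.0667],
 [3.0667, 8.5667]]


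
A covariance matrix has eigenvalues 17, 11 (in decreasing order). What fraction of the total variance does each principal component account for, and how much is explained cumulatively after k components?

Step 1 — total variance = trace(Sigma) = Σ λ_i = 17 + 11 = 28.

Step 2 — fraction explained by component i = λ_i / Σ λ:
  PC1: 17/28 = 0.6071
  PC2: 11/28 = 0.3929

Step 3 — cumulative fraction after k components = (λ_1 + ... + λ_k) / Σ λ:
  k = 1: 17/28 = 0.6071
  k = 2: (17 + 11)/28 = 28/28 = 1

Summary (fraction, with percent):

explained: PC1 0.6071 (60.71%), PC2 0.3929 (39.29%);  cumulative: 0.6071, 1


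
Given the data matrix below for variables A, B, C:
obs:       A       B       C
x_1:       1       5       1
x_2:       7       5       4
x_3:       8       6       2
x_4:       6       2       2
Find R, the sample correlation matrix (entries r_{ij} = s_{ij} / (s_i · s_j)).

Step 1 — column means:
  mean(A) = (1 + 7 + 8 + 6) / 4 = 22/4 = 5.5
  mean(B) = (5 + 5 + 6 + 2) / 4 = 18/4 = 4.5
  mean(C) = (1 + 4 + 2 + 2) / 4 = 9/4 = 2.25

Step 2 — sample variances and covariances s[i,j] = (1/(n-1)) · Σ_k (x_{k,i} - mean_i) · (x_{k,j} - mean_j), with n-1 = 3:
  s[A,A] = ((-4.5)·(-4.5) + (1.5)·(1.5) + (2.5)·(2.5) + (0.5)·(0.5)) / 3 = 29/3 = 9.6667
  s[A,B] = ((-4.5)·(0.5) + (1.5)·(0.5) + (2.5)·(1.5) + (0.5)·(-2.5)) / 3 = 1/3 = 0.3333
  s[A,C] = ((-4.5)·(-1.25) + (1.5)·(1.75) + (2.5)·(-0.25) + (0.5)·(-0.25)) / 3 = 7.5/3 = 2.5
  s[B,B] = ((0.5)·(0.5) + (0.5)·(0.5) + (1.5)·(1.5) + (-2.5)·(-2.5)) / 3 = 9/3 = 3
  s[B,C] = ((0.5)·(-1.25) + (0.5)·(1.75) + (1.5)·(-0.25) + (-2.5)·(-0.25)) / 3 = 0.5/3 = 0.1667
  s[C,C] = ((-1.25)·(-1.25) + (1.75)·(1.75) + (-0.25)·(-0.25) + (-0.25)·(-0.25)) / 3 = 4.75/3 = 1.5833
  Sample standard deviations s_i = √(s[i,i]):
  s(A) = √(9.6667) = 3.1091
  s(B) = √(3) = 1.7321
  s(C) = √(1.5833) = 1.2583

Step 3 — r_{ij} = s_{ij} / (s_i · s_j):
  r[A,A] = 1 (diagonal).
  r[A,B] = 0.3333 / (3.1091 · 1.7321) = 0.3333 / 5.3852 = 0.0619
  r[A,C] = 2.5 / (3.1091 · 1.2583) = 2.5 / 3.9122 = 0.639
  r[B,B] = 1 (diagonal).
  r[B,C] = 0.1667 / (1.7321 · 1.2583) = 0.1667 / 2.1794 = 0.0765
  r[C,C] = 1 (diagonal).

R is symmetric with unit diagonal. Assembling:

R = [[1, 0.0619, 0.639],
 [0.0619, 1, 0.0765],
 [0.639, 0.0765, 1]]


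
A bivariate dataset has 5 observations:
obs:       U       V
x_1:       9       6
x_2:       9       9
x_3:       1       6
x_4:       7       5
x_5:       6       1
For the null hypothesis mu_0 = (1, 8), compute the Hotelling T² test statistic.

Step 1 — sample mean vector:
  mean(U) = (9 + 9 + 1 + 7 + 6) / 5 = 32/5 = 6.4
  mean(V) = (6 + 9 + 6 + 5 + 1) / 5 = 27/5 = 5.4
  x̄ = (6.4, 5.4),  deviation x̄ - mu_0 = (6.4, 5.4) - (1, 8) = (5.4, -2.6).

Step 2 — sample covariance matrix, S[i,j] = (1/(n-1)) · Σ_k (x_{k,i} - mean_i) · (x_{k,j} - mean_j), divisor n-1 = 4:
  S[U,U] = ((2.6)·(2.6) + (2.6)·(2.6) + (-5.4)·(-5.4) + (0.6)·(0.6) + (-0.4)·(-0.4)) / 4 = 43.2/4 = 10.8
  S[U,V] = ((2.6)·(0.6) + (2.6)·(3.6) + (-5.4)·(0.6) + (0.6)·(-0.4) + (-0.4)·(-4.4)) / 4 = 9.2/4 = 2.3
  S[V,V] = ((0.6)·(0.6) + (3.6)·(3.6) + (0.6)·(0.6) + (-0.4)·(-0.4) + (-4.4)·(-4.4)) / 4 = 33.2/4 = 8.3
  S = [[10.8, 2.3],
 [2.3, 8.3]].

Step 3 — invert S. det(S) = 10.8·8.3 - (2.3)² = 84.35.
  S^{-1} = (1/det) · [[d, -b], [-b, a]] = [[0.0984, -0.0273],
 [-0.0273, 0.128]].

Step 4 — quadratic form (x̄ - mu_0)^T · S^{-1} · (x̄ - mu_0):
  S^{-1} · (x̄ - mu_0) = (0.6023, -0.4801),
  (x̄ - mu_0)^T · [...] = (5.4)·(0.6023) + (-2.6)·(-0.4801) = 4.5005.

Step 5 — scale by n: T² = 5 · 4.5005 = 22.5027.

T² ≈ 22.5027


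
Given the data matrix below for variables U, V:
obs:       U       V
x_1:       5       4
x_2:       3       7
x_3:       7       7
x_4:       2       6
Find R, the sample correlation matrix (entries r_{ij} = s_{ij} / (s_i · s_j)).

Step 1 — column means:
  mean(U) = (5 + 3 + 7 + 2) / 4 = 17/4 = 4.25
  mean(V) = (4 + 7 + 7 + 6) / 4 = 24/4 = 6

Step 2 — sample variances and covariances s[i,j] = (1/(n-1)) · Σ_k (x_{k,i} - mean_i) · (x_{k,j} - mean_j), with n-1 = 3:
  s[U,U] = ((0.75)·(0.75) + (-1.25)·(-1.25) + (2.75)·(2.75) + (-2.25)·(-2.25)) / 3 = 14.75/3 = 4.9167
  s[U,V] = ((0.75)·(-2) + (-1.25)·(1) + (2.75)·(1) + (-2.25)·(0)) / 3 = 0/3 = 0
  s[V,V] = ((-2)·(-2) + (1)·(1) + (1)·(1) + (0)·(0)) / 3 = 6/3 = 2
  Sample standard deviations s_i = √(s[i,i]):
  s(U) = √(4.9167) = 2.2174
  s(V) = √(2) = 1.4142

Step 3 — r_{ij} = s_{ij} / (s_i · s_j):
  r[U,U] = 1 (diagonal).
  r[U,V] = 0 / (2.2174 · 1.4142) = 0 / 3.1358 = 0
  r[V,V] = 1 (diagonal).

R is symmetric with unit diagonal. Assembling:

R = [[1, 0],
 [0, 1]]


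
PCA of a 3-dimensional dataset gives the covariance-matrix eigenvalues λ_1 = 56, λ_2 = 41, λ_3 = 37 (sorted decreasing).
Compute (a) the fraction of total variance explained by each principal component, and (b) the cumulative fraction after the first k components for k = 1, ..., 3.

Step 1 — total variance = trace(Sigma) = Σ λ_i = 56 + 41 + 37 = 134.

Step 2 — fraction explained by component i = λ_i / Σ λ:
  PC1: 56/134 = 0.4179
  PC2: 41/134 = 0.306
  PC3: 37/134 = 0.2761

Step 3 — cumulative fraction after k components = (λ_1 + ... + λ_k) / Σ λ:
  k = 1: 56/134 = 0.4179
  k = 2: (56 + 41)/134 = 97/134 = 0.7239
  k = 3: (56 + 41 + 37)/134 = 134/134 = 1

Summary (fraction, with percent):

explained: PC1 0.4179 (41.79%), PC2 0.306 (30.6%), PC3 0.2761 (27.61%);  cumulative: 0.4179, 0.7239, 1


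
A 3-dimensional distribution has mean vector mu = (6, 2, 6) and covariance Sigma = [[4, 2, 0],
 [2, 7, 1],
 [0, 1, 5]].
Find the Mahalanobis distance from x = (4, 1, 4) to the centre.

Step 1 — centre the observation: (x - mu) = (-2, -1, -2).

Step 2 — invert Sigma (cofactor / det for 3×3, or solve directly):
  Sigma^{-1} = [[0.2931, -0.0862, 0.0172],
 [-0.0862, 0.1724, -0.0345],
 [0.0172, -0.0345, 0.2069]].

Step 3 — form the quadratic (x - mu)^T · Sigma^{-1} · (x - mu):
  Sigma^{-1} · (x - mu) = (-0.5345, 0.069, -0.4138).
  (x - mu)^T · [Sigma^{-1} · (x - mu)] = (-2)·(-0.5345) + (-1)·(0.069) + (-2)·(-0.4138) = 1.8276.

Step 4 — take square root: d = √(1.8276) ≈ 1.3519.

d(x, mu) = √(1.8276) ≈ 1.3519
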